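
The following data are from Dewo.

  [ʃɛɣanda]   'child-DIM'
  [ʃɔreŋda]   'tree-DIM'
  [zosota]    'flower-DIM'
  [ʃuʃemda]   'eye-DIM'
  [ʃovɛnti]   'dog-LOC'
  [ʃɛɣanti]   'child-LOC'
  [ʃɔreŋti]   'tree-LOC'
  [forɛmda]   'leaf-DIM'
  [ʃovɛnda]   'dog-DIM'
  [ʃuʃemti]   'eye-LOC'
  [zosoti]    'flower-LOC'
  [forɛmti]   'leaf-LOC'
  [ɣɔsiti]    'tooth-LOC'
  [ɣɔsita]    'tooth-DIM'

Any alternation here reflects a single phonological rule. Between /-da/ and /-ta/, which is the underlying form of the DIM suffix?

/-da/

The DIM morpheme has two allomorphs, [-da] and [-ta].
The LOC suffix, which begins with [t], is invariant after every stem; so [t] is not altered by any rule here.
The DIM suffix is therefore /-da/ underlyingly, with post-vocalic devoicing: voiced stops become voiceless after a vowel.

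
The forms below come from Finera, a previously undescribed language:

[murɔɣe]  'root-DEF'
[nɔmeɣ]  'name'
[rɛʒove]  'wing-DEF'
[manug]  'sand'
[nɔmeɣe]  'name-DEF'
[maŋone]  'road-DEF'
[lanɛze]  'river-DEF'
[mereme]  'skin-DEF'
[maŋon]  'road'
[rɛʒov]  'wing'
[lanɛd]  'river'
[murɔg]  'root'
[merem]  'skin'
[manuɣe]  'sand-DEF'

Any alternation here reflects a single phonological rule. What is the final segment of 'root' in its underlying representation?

The root 'root' surfaces as [murɔg] and [murɔɣe], with a stem-final [g] ~ [ɣ] alternation.
But 'name' keeps [ɣ] in both environments ([nɔmeɣ], [nɔmeɣe]), so there is no rule changing /ɣ/ to [g] in isolation.
Therefore /g/ is basic and [ɣ] is derived by intervocalic spirantization (voiced stops become fricatives between vowels).

/g/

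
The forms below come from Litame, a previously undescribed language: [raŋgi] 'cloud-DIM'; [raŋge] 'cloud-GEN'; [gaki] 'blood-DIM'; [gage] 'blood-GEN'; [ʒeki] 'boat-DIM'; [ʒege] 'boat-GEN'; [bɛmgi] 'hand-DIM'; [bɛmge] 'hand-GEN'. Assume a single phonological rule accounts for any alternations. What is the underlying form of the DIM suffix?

/-ki/

The DIM morpheme has two allomorphs, [-gi] and [-ki].
The GEN suffix, which begins with [g], is invariant after every stem; so [g] is not altered by any rule here.
The DIM suffix is therefore /-ki/ underlyingly, with post-nasal voicing: voiceless stops become voiced after a nasal.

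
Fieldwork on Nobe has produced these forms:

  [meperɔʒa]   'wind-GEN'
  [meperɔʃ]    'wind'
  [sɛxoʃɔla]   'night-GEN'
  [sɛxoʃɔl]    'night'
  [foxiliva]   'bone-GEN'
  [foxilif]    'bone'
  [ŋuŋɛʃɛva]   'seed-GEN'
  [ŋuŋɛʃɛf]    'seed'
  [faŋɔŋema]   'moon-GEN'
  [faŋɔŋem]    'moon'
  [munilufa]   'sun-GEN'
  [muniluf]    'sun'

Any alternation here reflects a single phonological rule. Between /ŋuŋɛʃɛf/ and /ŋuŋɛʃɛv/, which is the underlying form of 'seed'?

In [ŋuŋɛʃɛva] and [ŋuŋɛʃɛf] the final segment of 'seed' alternates: [v] ~ [f].
Compare 'sun', with invariant [f] in [munilufa] and [muniluf]: an analysis with underlying /f/ and a rule producing [v] before the GEN suffix would wrongly predict alternation here too.
The underlying segment must be /v/; voiced obstruents become voiceless word-finally, yielding [f] there.

/ŋuŋɛʃɛv/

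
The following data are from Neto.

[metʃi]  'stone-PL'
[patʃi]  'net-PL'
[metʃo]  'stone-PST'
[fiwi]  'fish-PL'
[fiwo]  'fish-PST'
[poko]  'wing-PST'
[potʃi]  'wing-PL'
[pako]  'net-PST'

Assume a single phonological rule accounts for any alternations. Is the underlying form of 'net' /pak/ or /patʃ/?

/pak/

The stem for 'net' ends in [k] in [pako] but [tʃ] in [patʃi].
The stem 'stone' ([metʃo], [metʃi]) shows [tʃ] unchanged in both environments, so [tʃ] cannot be basic with [k] derived before the PST suffix.
The alternation reflects palatalization before a front vowel: /k/ becomes palato-alveolar [tʃ] before a front vowel. /k/ is underlying.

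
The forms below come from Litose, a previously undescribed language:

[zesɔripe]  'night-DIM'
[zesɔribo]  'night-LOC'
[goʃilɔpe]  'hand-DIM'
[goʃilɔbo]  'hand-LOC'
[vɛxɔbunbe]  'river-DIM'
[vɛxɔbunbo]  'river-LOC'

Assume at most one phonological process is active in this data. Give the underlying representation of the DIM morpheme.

The DIM morpheme has two allomorphs, [-be] and [-pe].
By contrast the LOC suffix keeps its initial [b] throughout — that segment must be underlying.
So the underlying form is /-pe/, and voiceless stops become voiced after a nasal.

/-pe/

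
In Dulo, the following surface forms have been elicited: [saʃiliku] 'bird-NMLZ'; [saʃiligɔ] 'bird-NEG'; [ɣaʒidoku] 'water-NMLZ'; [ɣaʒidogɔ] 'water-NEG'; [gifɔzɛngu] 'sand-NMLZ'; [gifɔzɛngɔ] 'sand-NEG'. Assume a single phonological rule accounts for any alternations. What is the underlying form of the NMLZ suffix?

/-ku/

The NMLZ morpheme has two allomorphs, [-gu] and [-ku].
By contrast the NEG suffix keeps its initial [g] throughout — that segment must be underlying.
So the underlying form is /-ku/, and voiceless stops become voiced after a nasal.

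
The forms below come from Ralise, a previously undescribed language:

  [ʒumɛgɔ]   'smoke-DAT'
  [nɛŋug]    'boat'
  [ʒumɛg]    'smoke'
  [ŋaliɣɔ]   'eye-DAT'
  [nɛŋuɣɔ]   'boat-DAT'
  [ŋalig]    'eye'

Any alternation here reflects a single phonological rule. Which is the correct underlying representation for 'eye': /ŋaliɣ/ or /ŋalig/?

/ŋaliɣ/

The root 'eye' surfaces as [ŋalig] and [ŋaliɣɔ], with a stem-final [g] ~ [ɣ] alternation.
If /g/ were underlying and a rule turned it into [ɣ] before the DAT suffix, 'smoke' would also alternate; but it has [g] in both [ʒumɛg] and [ʒumɛgɔ].
So /ɣ/ is underlying, and a rule of word-final hardening — voiced fricatives become stops word-finally — gives [g].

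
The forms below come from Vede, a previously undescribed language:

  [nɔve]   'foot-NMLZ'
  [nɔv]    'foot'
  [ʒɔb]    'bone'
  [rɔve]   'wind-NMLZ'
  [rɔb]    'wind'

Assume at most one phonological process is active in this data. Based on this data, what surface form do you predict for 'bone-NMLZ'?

The stem for 'wind' ends in [v] in [rɔve] but [b] in [rɔb].
Compare 'foot', with invariant [v] in [nɔve] and [nɔv]: an analysis with underlying /v/ and a rule producing [b] in isolation would wrongly predict alternation here too.
The underlying segment must be /b/; voiced stops become fricatives between vowels, yielding [v] there.
The one attested form of 'bone', [ʒɔb], shows underlying /ʒɔb/. Applying the same rule between vowels gives [ʒɔve].

[ʒɔve]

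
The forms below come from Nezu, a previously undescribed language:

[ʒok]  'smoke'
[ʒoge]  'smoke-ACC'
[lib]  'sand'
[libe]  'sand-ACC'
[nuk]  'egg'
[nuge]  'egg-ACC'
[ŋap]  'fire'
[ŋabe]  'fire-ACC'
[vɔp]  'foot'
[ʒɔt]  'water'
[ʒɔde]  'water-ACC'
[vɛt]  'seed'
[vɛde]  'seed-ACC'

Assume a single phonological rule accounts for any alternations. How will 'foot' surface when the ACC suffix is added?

The root 'fire' surfaces as [ŋap] and [ŋabe], with a stem-final [p] ~ [b] alternation.
But 'sand' keeps [b] in both environments ([lib], [libe]), so there is no rule changing /b/ to [p] in isolation.
Therefore /p/ is basic and [b] is derived by intervocalic voicing (voiceless stops become voiced between vowels).
From [vɔp] the stem 'foot' is /vɔp/; between vowels this yields [vɔbe].

[vɔbe]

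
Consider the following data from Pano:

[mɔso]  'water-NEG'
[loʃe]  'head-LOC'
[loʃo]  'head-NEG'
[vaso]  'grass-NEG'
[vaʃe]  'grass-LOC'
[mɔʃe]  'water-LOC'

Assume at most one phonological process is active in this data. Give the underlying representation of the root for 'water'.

/mɔs/

In [mɔso] and [mɔʃe] the final segment of 'water' alternates: [s] ~ [ʃ].
If /ʃ/ were underlying and a rule turned it into [s] before the NEG suffix, 'head' would also alternate; but it has [ʃ] in both [loʃo] and [loʃe].
So /s/ is underlying, and a rule of palatalization before a front vowel — /s/ becomes palato-alveolar [ʃ] before a front vowel — gives [ʃ].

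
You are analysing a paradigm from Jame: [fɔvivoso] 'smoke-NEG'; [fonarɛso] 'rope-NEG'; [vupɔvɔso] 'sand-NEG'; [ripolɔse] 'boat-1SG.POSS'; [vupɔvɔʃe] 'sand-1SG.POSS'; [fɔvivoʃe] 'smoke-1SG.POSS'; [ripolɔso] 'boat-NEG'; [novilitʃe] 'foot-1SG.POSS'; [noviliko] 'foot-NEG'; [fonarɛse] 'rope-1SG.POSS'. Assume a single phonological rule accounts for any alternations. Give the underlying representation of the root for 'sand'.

/vupɔvɔʃ/

The stem for 'sand' ends in [s] in [vupɔvɔso] but [ʃ] in [vupɔvɔʃe].
But 'rope' keeps [s] in both environments ([fonarɛso], [fonarɛse]), so there is no rule changing /s/ to [ʃ] before the 1SG.POSS suffix.
The underlying segment must be /ʃ/; palato-alveolar /tʃ/ and /ʃ/ become [k] and [s] when no front vowel follows, yielding [s] there.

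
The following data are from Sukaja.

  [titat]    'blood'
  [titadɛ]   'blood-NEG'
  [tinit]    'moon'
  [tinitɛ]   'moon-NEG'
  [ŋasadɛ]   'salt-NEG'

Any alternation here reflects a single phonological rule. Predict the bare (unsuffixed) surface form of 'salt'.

The root 'blood' surfaces as [titat] and [titadɛ], with a stem-final [t] ~ [d] alternation.
The stem 'moon' ([tinit], [tinitɛ]) shows [t] unchanged in both environments, so [t] cannot be basic with [d] derived before the NEG suffix.
Therefore /d/ is basic and [t] is derived by word-final obstruent devoicing (voiced obstruents become voiceless word-finally).
The one attested form of 'salt', [ŋasadɛ], shows underlying /ŋasad/. Applying the same rule word-finally gives [ŋasat].

[ŋasat]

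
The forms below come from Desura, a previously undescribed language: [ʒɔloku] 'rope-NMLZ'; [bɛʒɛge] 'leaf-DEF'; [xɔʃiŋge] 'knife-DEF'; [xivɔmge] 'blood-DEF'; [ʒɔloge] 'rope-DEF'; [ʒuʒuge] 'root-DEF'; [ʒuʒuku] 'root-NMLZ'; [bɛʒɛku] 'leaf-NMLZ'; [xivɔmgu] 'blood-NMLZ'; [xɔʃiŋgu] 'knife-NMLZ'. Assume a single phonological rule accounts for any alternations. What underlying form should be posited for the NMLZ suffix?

The NMLZ suffix surfaces as [-gu] and [-ku], depending on the final segment of the stem.
By contrast the DEF suffix keeps its initial [g] throughout — that segment must be underlying.
The NMLZ suffix is therefore /-ku/ underlyingly, with post-nasal voicing: voiceless stops become voiced after a nasal.

/-ku/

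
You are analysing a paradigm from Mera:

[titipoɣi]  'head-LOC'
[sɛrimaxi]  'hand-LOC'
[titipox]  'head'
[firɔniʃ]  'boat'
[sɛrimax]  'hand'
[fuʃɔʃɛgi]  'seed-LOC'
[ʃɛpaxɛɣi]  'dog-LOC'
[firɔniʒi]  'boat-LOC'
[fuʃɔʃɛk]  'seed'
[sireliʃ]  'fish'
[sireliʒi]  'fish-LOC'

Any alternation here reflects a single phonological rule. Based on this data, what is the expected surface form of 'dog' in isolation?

[ʃɛpaxɛx]

In [titipox] and [titipoɣi] the final segment of 'head' alternates: [x] ~ [ɣ].
If /x/ were underlying and a rule turned it into [ɣ] before the LOC suffix, 'hand' would also alternate; but it has [x] in both [sɛrimax] and [sɛrimaxi].
Therefore /ɣ/ is basic and [x] is derived by word-final obstruent devoicing (voiced obstruents become voiceless word-finally).
The one attested form of 'dog', [ʃɛpaxɛɣi], shows underlying /ʃɛpaxɛɣ/. Applying the same rule word-finally gives [ʃɛpaxɛx].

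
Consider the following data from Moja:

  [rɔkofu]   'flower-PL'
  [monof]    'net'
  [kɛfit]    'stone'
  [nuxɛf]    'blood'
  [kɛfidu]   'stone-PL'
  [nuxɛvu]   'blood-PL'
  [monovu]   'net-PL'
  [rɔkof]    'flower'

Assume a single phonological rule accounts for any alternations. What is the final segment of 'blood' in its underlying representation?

/v/

The stem for 'blood' ends in [v] in [nuxɛvu] but [f] in [nuxɛf].
Compare 'flower', with invariant [f] in [rɔkofu] and [rɔkof]: an analysis with underlying /f/ and a rule producing [v] before the PL suffix would wrongly predict alternation here too.
Therefore /v/ is basic and [f] is derived by word-final obstruent devoicing (voiced obstruents become voiceless word-finally).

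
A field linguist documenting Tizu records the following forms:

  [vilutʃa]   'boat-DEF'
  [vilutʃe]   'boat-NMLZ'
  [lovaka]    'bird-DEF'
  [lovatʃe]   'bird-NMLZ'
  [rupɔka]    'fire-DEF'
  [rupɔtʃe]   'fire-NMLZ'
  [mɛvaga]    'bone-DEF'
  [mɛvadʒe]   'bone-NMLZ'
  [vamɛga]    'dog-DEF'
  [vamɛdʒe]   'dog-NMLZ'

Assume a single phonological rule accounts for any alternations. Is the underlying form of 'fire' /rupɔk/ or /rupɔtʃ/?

/rupɔk/

The stem for 'fire' ends in [k] in [rupɔka] but [tʃ] in [rupɔtʃe].
If /tʃ/ were underlying and a rule turned it into [k] before the DEF suffix, 'boat' would also alternate; but it has [tʃ] in both [vilutʃa] and [vilutʃe].
The alternation reflects palatalization before a front vowel: /k/ and /g/ become palato-alveolar [tʃ] and [dʒ] before a front vowel. /k/ is underlying.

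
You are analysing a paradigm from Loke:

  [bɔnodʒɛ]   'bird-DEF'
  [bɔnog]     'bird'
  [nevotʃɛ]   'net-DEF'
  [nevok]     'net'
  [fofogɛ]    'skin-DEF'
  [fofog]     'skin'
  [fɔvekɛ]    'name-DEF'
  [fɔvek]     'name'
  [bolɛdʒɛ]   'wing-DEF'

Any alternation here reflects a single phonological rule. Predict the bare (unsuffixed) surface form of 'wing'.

[bolɛg]

The stem for 'bird' ends in [dʒ] in [bɔnodʒɛ] but [g] in [bɔnog].
Compare 'skin', with invariant [g] in [fofogɛ] and [fofog]: an analysis with underlying /g/ and a rule producing [dʒ] before the DEF suffix would wrongly predict alternation here too.
The alternation reflects depalatalization: palato-alveolar /tʃ/ and /dʒ/ become [k] and [g] when no front vowel follows. /dʒ/ is underlying.
From [bolɛdʒɛ] the stem 'wing' is /bolɛdʒ/; when no front vowel follows this yields [bolɛg].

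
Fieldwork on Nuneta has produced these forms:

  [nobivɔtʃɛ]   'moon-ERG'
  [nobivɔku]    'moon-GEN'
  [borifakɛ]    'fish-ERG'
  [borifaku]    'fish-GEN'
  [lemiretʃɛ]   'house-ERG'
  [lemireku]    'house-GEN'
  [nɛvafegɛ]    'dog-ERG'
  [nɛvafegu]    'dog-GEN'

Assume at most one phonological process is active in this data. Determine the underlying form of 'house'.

In [lemiretʃɛ] and [lemireku] the final segment of 'house' alternates: [tʃ] ~ [k].
Compare 'fish', with invariant [k] in [borifakɛ] and [borifaku]: an analysis with underlying /k/ and a rule producing [tʃ] before the ERG suffix would wrongly predict alternation here too.
The alternation reflects depalatalization: palato-alveolar /tʃ/ becomes [k] when no front vowel follows. /tʃ/ is underlying.

/lemiretʃ/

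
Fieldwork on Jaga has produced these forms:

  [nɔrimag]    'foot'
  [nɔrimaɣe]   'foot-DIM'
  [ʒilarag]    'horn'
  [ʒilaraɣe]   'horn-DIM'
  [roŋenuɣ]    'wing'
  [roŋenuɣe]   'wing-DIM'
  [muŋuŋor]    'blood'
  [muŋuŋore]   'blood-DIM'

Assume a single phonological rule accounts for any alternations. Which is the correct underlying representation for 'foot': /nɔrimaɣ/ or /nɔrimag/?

The stem for 'foot' ends in [g] in [nɔrimag] but [ɣ] in [nɔrimaɣe].
But 'wing' keeps [ɣ] in both environments ([roŋenuɣ], [roŋenuɣe]), so there is no rule changing /ɣ/ to [g] in isolation.
The alternation reflects intervocalic spirantization: voiced stops become fricatives between vowels. /g/ is underlying.

/nɔrimag/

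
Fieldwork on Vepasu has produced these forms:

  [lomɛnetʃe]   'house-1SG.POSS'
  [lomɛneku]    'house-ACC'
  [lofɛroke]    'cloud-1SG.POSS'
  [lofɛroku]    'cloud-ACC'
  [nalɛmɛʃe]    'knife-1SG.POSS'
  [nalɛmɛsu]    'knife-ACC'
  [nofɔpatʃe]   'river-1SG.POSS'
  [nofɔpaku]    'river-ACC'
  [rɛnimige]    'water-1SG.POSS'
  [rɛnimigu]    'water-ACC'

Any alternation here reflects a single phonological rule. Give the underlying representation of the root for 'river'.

/nofɔpatʃ/

'river' shows [tʃ] ~ [k] at the end of the stem ([nofɔpatʃe] vs [nofɔpaku]).
But 'cloud' keeps [k] in both environments ([lofɛroke], [lofɛroku]), so there is no rule changing /k/ to [tʃ] before the 1SG.POSS suffix.
The alternation reflects depalatalization: palato-alveolar /tʃ/ and /ʃ/ become [k] and [s] when no front vowel follows. /tʃ/ is underlying.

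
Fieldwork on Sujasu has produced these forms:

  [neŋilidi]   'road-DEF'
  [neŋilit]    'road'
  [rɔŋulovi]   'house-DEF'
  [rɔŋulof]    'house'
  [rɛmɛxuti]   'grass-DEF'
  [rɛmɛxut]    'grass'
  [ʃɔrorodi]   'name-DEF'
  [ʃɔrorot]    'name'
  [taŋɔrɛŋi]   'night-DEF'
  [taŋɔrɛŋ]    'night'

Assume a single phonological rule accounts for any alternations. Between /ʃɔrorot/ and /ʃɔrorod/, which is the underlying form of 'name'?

/ʃɔrorod/

The root 'name' surfaces as [ʃɔrorodi] and [ʃɔrorot], with a stem-final [d] ~ [t] alternation.
The stem 'grass' ([rɛmɛxuti], [rɛmɛxut]) shows [t] unchanged in both environments, so [t] cannot be basic with [d] derived before the DEF suffix.
So /d/ is underlying, and a rule of word-final obstruent devoicing — voiced obstruents become voiceless word-finally — gives [t].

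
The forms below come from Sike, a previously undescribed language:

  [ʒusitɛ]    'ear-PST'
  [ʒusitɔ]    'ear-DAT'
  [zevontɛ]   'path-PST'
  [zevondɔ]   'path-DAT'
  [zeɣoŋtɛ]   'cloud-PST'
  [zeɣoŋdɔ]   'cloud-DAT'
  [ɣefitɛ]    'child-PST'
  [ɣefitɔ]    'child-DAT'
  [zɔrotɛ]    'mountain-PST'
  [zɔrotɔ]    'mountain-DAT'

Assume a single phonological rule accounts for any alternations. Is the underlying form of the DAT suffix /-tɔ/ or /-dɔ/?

/-dɔ/

The DAT suffix surfaces as [-dɔ] and [-tɔ], depending on the final segment of the stem.
By contrast the PST suffix keeps its initial [t] throughout — that segment must be underlying.
The DAT suffix is therefore /-dɔ/ underlyingly, with post-vocalic devoicing: voiced stops become voiceless after a vowel.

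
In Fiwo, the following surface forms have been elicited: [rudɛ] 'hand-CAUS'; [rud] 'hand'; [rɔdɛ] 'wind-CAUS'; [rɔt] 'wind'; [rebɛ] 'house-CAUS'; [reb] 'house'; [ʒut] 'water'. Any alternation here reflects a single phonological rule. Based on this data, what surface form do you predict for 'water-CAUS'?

[ʒudɛ]

The root 'wind' surfaces as [rɔdɛ] and [rɔt], with a stem-final [d] ~ [t] alternation.
If /d/ were underlying and a rule turned it into [t] in isolation, 'hand' would also alternate; but it has [d] in both [rudɛ] and [rud].
Therefore /t/ is basic and [d] is derived by intervocalic voicing (voiceless stops become voiced between vowels).
From [ʒut] the stem 'water' is /ʒut/; between vowels this yields [ʒudɛ].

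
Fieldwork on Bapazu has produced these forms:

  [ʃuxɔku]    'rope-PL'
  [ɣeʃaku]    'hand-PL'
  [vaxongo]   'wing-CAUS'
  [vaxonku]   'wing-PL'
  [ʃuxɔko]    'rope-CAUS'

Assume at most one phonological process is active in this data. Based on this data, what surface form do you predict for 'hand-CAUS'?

[ɣeʃako]

The CAUS suffix surfaces as [-go] and [-ko], depending on the final segment of the stem.
The PL suffix, which begins with [k], is invariant after every stem; so [k] is not altered by any rule here.
The CAUS suffix is therefore /-go/ underlyingly, with post-vocalic devoicing: voiced stops become voiceless after a vowel.
After 'hand', which ends in a vowel, the suffix surfaces as [-ko], giving [ɣeʃako].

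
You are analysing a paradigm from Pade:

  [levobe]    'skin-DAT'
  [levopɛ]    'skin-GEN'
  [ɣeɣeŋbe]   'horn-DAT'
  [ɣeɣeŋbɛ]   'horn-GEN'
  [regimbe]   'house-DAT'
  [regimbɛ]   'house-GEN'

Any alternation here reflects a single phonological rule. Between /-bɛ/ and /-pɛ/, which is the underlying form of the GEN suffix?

/-pɛ/

The GEN suffix surfaces as [-bɛ] and [-pɛ], depending on the final segment of the stem.
By contrast the DAT suffix keeps its initial [b] throughout — that segment must be underlying.
So the underlying form is /-pɛ/, and voiceless stops become voiced after a nasal.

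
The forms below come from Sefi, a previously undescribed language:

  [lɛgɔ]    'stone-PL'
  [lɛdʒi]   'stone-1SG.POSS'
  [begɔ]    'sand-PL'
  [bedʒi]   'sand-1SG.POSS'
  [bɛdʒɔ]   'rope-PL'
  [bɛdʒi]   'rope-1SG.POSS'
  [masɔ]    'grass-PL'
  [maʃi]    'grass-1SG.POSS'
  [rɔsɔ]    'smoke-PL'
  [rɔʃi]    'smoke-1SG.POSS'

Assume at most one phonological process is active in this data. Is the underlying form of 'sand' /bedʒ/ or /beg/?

/beg/

In [begɔ] and [bedʒi] the final segment of 'sand' alternates: [g] ~ [dʒ].
Compare 'rope', with invariant [dʒ] in [bɛdʒɔ] and [bɛdʒi]: an analysis with underlying /dʒ/ and a rule producing [g] before the PL suffix would wrongly predict alternation here too.
Therefore /g/ is basic and [dʒ] is derived by palatalization before a front vowel (/g/ and /s/ become palato-alveolar [dʒ] and [ʃ] before a front vowel).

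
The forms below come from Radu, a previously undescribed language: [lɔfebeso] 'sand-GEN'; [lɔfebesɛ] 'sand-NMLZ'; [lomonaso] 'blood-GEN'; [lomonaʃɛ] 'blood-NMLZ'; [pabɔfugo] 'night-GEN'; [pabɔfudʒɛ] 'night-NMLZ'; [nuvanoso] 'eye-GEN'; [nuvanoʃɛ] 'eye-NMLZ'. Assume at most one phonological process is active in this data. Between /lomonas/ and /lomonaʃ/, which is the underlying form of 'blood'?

/lomonaʃ/

The stem for 'blood' ends in [s] in [lomonaso] but [ʃ] in [lomonaʃɛ].
If /s/ were underlying and a rule turned it into [ʃ] before the NMLZ suffix, 'sand' would also alternate; but it has [s] in both [lɔfebeso] and [lɔfebesɛ].
The underlying segment must be /ʃ/; palato-alveolar /dʒ/ and /ʃ/ become [g] and [s] when no front vowel follows, yielding [s] there.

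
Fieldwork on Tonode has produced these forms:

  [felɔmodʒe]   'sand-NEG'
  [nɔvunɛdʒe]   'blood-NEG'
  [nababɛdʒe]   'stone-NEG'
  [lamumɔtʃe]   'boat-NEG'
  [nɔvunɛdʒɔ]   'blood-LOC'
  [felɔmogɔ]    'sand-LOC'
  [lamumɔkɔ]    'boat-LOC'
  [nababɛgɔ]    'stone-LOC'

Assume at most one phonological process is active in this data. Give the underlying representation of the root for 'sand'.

/felɔmog/

The stem for 'sand' ends in [g] in [felɔmogɔ] but [dʒ] in [felɔmodʒe].
If /dʒ/ were underlying and a rule turned it into [g] before the LOC suffix, 'blood' would also alternate; but it has [dʒ] in both [nɔvunɛdʒɔ] and [nɔvunɛdʒe].
The underlying segment must be /g/; /k/ and /g/ become palato-alveolar [tʃ] and [dʒ] before a front vowel, yielding [dʒ] there.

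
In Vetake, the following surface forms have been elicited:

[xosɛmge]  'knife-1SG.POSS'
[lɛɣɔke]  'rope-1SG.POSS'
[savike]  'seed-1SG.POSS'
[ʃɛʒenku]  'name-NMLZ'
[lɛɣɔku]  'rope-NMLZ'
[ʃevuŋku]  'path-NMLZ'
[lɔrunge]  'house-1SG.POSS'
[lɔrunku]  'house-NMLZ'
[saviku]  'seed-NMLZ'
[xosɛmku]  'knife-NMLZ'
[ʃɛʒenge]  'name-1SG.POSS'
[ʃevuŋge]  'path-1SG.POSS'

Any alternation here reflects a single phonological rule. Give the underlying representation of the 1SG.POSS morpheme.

/-ge/

The 1SG.POSS suffix surfaces as [-ge] and [-ke], depending on the final segment of the stem.
By contrast the NMLZ suffix keeps its initial [k] throughout — that segment must be underlying.
So the underlying form is /-ge/, and voiced stops become voiceless after a vowel.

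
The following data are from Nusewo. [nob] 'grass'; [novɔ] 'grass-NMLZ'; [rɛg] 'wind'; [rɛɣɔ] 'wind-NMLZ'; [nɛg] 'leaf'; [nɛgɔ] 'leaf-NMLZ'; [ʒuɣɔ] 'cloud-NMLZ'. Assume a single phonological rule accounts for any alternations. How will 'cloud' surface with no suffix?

The root 'wind' surfaces as [rɛg] and [rɛɣɔ], with a stem-final [g] ~ [ɣ] alternation.
But 'leaf' keeps [g] in both environments ([nɛg], [nɛgɔ]), so there is no rule changing /g/ to [ɣ] before the NMLZ suffix.
So /ɣ/ is underlying, and a rule of word-final hardening — voiced fricatives become stops word-finally — gives [g].
From [ʒuɣɔ] the stem 'cloud' is /ʒuɣ/; word-finally this yields [ʒug].

[ʒug]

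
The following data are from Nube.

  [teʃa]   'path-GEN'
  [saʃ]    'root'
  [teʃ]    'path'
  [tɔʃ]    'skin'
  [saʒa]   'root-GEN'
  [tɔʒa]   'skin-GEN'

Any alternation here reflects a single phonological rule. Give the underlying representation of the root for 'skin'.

/tɔʒ/

The stem for 'skin' ends in [ʒ] in [tɔʒa] but [ʃ] in [tɔʃ].
The stem 'path' ([teʃa], [teʃ]) shows [ʃ] unchanged in both environments, so [ʃ] cannot be basic with [ʒ] derived before the GEN suffix.
The underlying segment must be /ʒ/; voiced obstruents become voiceless word-finally, yielding [ʃ] there.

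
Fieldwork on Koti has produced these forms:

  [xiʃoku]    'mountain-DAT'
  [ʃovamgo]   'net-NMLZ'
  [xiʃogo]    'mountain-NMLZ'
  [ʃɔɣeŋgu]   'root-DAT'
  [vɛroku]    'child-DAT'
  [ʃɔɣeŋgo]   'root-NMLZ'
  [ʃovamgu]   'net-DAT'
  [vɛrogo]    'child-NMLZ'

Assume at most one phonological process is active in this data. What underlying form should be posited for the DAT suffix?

The DAT suffix surfaces as [-gu] and [-ku], depending on the final segment of the stem.
The NMLZ suffix, which begins with [g], is invariant after every stem; so [g] is not altered by any rule here.
The DAT suffix is therefore /-ku/ underlyingly, with post-nasal voicing: voiceless stops become voiced after a nasal.

/-ku/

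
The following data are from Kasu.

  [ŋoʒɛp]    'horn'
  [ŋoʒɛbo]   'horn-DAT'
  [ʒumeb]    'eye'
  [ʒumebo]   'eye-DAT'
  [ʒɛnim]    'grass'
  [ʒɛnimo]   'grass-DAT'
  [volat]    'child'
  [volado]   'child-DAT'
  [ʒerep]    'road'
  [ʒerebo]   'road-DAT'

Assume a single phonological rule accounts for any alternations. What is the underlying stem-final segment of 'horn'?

/p/

In [ŋoʒɛp] and [ŋoʒɛbo] the final segment of 'horn' alternates: [p] ~ [b].
The stem 'eye' ([ʒumeb], [ʒumebo]) shows [b] unchanged in both environments, so [b] cannot be basic with [p] derived in isolation.
Therefore /p/ is basic and [b] is derived by intervocalic voicing (voiceless stops become voiced between vowels).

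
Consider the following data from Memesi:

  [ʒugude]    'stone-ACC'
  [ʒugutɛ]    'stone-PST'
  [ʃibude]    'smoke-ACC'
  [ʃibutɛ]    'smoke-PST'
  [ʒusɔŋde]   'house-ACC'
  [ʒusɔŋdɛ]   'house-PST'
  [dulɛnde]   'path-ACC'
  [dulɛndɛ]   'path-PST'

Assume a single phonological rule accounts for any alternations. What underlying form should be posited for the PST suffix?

/-tɛ/

The PST suffix surfaces as [-dɛ] and [-tɛ], depending on the final segment of the stem.
The ACC suffix, which begins with [d], is invariant after every stem; so [d] is not altered by any rule here.
The PST suffix is therefore /-tɛ/ underlyingly, with post-nasal voicing: voiceless stops become voiced after a nasal.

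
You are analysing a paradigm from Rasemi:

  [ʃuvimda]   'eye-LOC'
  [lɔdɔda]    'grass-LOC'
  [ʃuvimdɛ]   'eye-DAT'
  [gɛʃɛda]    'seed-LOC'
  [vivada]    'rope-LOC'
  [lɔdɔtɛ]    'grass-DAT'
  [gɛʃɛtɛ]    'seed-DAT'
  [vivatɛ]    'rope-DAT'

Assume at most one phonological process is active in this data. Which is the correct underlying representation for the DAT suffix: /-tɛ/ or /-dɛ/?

The DAT morpheme has two allomorphs, [-dɛ] and [-tɛ].
The LOC suffix, which begins with [d], is invariant after every stem; so [d] is not altered by any rule here.
So the underlying form is /-tɛ/, and voiceless stops become voiced after a nasal.

/-tɛ/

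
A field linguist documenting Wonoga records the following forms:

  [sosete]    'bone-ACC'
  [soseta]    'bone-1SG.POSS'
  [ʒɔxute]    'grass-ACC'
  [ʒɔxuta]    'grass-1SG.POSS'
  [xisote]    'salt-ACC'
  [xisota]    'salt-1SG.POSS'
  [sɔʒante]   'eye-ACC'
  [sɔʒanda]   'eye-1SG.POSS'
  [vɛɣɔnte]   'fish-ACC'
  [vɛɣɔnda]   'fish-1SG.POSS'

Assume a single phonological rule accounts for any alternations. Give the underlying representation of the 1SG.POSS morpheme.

/-da/

The 1SG.POSS suffix surfaces as [-da] and [-ta], depending on the final segment of the stem.
The ACC suffix, which begins with [t], is invariant after every stem; so [t] is not altered by any rule here.
So the underlying form is /-da/, and voiced stops become voiceless after a vowel.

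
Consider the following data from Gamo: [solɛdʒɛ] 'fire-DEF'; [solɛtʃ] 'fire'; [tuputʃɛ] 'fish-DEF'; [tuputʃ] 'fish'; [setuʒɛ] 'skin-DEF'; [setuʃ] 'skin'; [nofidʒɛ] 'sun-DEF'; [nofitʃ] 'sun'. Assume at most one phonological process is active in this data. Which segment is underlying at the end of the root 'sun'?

'sun' shows [dʒ] ~ [tʃ] at the end of the stem ([nofidʒɛ] vs [nofitʃ]).
If /tʃ/ were underlying and a rule turned it into [dʒ] before the DEF suffix, 'fish' would also alternate; but it has [tʃ] in both [tuputʃɛ] and [tuputʃ].
The underlying segment must be /dʒ/; voiced obstruents become voiceless word-finally, yielding [tʃ] there.

/dʒ/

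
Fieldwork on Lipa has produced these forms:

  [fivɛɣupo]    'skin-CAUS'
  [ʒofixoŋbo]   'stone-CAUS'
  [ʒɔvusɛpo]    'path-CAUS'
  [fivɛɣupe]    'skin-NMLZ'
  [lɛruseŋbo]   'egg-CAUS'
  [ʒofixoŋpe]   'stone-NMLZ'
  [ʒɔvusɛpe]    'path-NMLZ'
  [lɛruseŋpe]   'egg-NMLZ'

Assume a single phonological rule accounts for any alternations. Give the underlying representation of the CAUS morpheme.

/-bo/

The CAUS morpheme has two allomorphs, [-bo] and [-po].
By contrast the NMLZ suffix keeps its initial [p] throughout — that segment must be underlying.
So the underlying form is /-bo/, and voiced stops become voiceless after a vowel.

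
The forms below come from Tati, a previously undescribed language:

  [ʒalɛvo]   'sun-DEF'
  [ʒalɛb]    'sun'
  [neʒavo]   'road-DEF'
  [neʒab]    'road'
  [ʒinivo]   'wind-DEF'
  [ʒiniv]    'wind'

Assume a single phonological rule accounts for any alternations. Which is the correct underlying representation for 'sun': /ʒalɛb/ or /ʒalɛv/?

/ʒalɛb/

The root 'sun' surfaces as [ʒalɛvo] and [ʒalɛb], with a stem-final [v] ~ [b] alternation.
Compare 'wind', with invariant [v] in [ʒinivo] and [ʒiniv]: an analysis with underlying /v/ and a rule producing [b] in isolation would wrongly predict alternation here too.
Therefore /b/ is basic and [v] is derived by intervocalic spirantization (voiced stops become fricatives between vowels).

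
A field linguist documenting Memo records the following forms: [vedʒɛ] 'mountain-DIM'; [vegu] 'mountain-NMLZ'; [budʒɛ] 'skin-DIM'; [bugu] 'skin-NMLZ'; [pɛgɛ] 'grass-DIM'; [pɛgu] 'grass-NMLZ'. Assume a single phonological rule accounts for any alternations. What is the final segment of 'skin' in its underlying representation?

The stem for 'skin' ends in [dʒ] in [budʒɛ] but [g] in [bugu].
Compare 'grass', with invariant [g] in [pɛgɛ] and [pɛgu]: an analysis with underlying /g/ and a rule producing [dʒ] before the DIM suffix would wrongly predict alternation here too.
So /dʒ/ is underlying, and a rule of depalatalization — palato-alveolar /dʒ/ becomes [g] when no front vowel follows — gives [g].

/dʒ/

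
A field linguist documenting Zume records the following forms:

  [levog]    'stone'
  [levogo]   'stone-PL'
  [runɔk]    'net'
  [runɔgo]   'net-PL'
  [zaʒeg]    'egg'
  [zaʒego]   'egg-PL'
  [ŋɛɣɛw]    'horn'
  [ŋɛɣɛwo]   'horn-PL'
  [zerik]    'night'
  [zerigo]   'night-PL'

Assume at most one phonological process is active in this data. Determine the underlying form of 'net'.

/runɔk/

'net' shows [k] ~ [g] at the end of the stem ([runɔk] vs [runɔgo]).
Compare 'egg', with invariant [g] in [zaʒeg] and [zaʒego]: an analysis with underlying /g/ and a rule producing [k] in isolation would wrongly predict alternation here too.
The alternation reflects intervocalic voicing: voiceless stops become voiced between vowels. /k/ is underlying.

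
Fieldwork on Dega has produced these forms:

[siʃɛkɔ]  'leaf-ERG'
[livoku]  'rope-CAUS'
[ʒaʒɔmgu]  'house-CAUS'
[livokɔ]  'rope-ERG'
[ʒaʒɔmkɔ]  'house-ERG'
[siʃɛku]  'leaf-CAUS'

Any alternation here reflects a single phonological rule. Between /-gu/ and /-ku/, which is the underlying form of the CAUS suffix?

The CAUS morpheme has two allomorphs, [-gu] and [-ku].
The ERG suffix, which begins with [k], is invariant after every stem; so [k] is not altered by any rule here.
The CAUS suffix is therefore /-gu/ underlyingly, with post-vocalic devoicing: voiced stops become voiceless after a vowel.

/-gu/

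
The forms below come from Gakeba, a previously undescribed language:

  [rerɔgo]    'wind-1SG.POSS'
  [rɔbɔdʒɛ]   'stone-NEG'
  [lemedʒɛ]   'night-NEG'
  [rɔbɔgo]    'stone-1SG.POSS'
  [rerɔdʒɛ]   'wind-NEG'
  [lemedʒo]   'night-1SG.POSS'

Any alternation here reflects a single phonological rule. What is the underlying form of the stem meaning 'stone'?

/rɔbɔg/

'stone' shows [dʒ] ~ [g] at the end of the stem ([rɔbɔdʒɛ] vs [rɔbɔgo]).
The stem 'night' ([lemedʒɛ], [lemedʒo]) shows [dʒ] unchanged in both environments, so [dʒ] cannot be basic with [g] derived before the 1SG.POSS suffix.
So /g/ is underlying, and a rule of palatalization before a front vowel — /g/ becomes palato-alveolar [dʒ] before a front vowel — gives [dʒ].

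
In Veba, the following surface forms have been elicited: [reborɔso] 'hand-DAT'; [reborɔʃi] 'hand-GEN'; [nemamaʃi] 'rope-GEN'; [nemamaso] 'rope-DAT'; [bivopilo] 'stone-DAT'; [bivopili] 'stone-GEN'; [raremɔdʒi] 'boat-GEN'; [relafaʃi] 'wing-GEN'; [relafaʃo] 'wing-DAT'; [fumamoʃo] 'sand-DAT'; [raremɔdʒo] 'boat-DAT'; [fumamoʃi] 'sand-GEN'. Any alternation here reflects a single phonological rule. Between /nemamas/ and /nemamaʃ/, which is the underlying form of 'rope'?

/nemamas/

The stem for 'rope' ends in [ʃ] in [nemamaʃi] but [s] in [nemamaso].
Compare 'sand', with invariant [ʃ] in [fumamoʃi] and [fumamoʃo]: an analysis with underlying /ʃ/ and a rule producing [s] before the DAT suffix would wrongly predict alternation here too.
So /s/ is underlying, and a rule of palatalization before a front vowel — /s/ becomes palato-alveolar [ʃ] before a front vowel — gives [ʃ].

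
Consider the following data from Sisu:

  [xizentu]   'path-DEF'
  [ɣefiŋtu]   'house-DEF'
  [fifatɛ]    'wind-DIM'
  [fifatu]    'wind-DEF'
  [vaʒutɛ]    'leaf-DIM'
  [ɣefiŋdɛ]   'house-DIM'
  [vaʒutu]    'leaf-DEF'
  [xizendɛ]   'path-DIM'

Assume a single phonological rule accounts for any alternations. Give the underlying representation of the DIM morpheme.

/-dɛ/

The DIM morpheme has two allomorphs, [-dɛ] and [-tɛ].
The DEF suffix, which begins with [t], is invariant after every stem; so [t] is not altered by any rule here.
So the underlying form is /-dɛ/, and voiced stops become voiceless after a vowel.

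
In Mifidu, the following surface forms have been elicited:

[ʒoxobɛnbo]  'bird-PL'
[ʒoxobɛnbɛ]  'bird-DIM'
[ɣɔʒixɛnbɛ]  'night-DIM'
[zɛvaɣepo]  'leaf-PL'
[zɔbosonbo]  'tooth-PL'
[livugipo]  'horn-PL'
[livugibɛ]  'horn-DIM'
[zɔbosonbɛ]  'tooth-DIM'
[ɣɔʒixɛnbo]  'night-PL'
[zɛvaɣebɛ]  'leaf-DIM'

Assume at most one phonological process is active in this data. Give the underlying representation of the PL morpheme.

/-po/

The PL morpheme has two allomorphs, [-bo] and [-po].
By contrast the DIM suffix keeps its initial [b] throughout — that segment must be underlying.
So the underlying form is /-po/, and voiceless stops become voiced after a nasal.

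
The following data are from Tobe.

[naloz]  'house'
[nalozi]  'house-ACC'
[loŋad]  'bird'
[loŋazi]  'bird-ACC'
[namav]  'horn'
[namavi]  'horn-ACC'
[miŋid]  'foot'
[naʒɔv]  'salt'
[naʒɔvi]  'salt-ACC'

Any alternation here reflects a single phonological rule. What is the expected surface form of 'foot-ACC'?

The root 'bird' surfaces as [loŋad] and [loŋazi], with a stem-final [d] ~ [z] alternation.
But 'house' keeps [z] in both environments ([naloz], [nalozi]), so there is no rule changing /z/ to [d] in isolation.
Therefore /d/ is basic and [z] is derived by intervocalic spirantization (voiced stops become fricatives between vowels).
From [miŋid] the stem 'foot' is /miŋid/; between vowels this yields [miŋizi].

[miŋizi]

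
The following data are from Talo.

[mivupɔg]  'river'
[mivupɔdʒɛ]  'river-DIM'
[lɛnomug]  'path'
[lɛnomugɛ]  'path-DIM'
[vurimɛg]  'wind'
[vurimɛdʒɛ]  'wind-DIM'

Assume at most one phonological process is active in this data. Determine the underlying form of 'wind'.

The root 'wind' surfaces as [vurimɛg] and [vurimɛdʒɛ], with a stem-final [g] ~ [dʒ] alternation.
Compare 'path', with invariant [g] in [lɛnomug] and [lɛnomugɛ]: an analysis with underlying /g/ and a rule producing [dʒ] before the DIM suffix would wrongly predict alternation here too.
So /dʒ/ is underlying, and a rule of depalatalization — palato-alveolar /dʒ/ becomes [g] when no front vowel follows — gives [g].

/vurimɛdʒ/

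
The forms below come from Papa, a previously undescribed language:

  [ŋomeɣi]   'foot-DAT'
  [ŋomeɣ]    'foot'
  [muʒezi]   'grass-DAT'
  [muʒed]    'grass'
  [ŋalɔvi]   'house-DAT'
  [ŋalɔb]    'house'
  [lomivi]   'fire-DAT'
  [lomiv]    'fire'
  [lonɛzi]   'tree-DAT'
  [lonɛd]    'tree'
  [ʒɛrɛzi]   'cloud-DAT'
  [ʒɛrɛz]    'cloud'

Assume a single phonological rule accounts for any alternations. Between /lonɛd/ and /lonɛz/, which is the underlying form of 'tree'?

The stem for 'tree' ends in [z] in [lonɛzi] but [d] in [lonɛd].
Compare 'cloud', with invariant [z] in [ʒɛrɛzi] and [ʒɛrɛz]: an analysis with underlying /z/ and a rule producing [d] in isolation would wrongly predict alternation here too.
The alternation reflects intervocalic spirantization: voiced stops become fricatives between vowels. /d/ is underlying.

/lonɛd/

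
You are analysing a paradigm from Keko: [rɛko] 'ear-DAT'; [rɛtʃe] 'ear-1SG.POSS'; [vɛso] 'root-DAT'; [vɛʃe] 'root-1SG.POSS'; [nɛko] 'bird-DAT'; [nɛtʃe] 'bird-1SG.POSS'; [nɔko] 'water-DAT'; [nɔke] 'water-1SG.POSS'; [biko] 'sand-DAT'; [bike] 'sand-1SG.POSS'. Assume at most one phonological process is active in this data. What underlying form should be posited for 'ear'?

In [rɛko] and [rɛtʃe] the final segment of 'ear' alternates: [k] ~ [tʃ].
But 'sand' keeps [k] in both environments ([biko], [bike]), so there is no rule changing /k/ to [tʃ] before the 1SG.POSS suffix.
The underlying segment must be /tʃ/; palato-alveolar /tʃ/ and /ʃ/ become [k] and [s] when no front vowel follows, yielding [k] there.

/rɛtʃ/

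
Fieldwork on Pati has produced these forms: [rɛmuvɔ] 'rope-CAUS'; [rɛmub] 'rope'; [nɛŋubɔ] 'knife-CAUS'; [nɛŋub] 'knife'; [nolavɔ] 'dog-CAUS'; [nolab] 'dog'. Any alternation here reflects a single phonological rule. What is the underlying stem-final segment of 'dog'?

/v/

In [nolavɔ] and [nolab] the final segment of 'dog' alternates: [v] ~ [b].
Compare 'knife', with invariant [b] in [nɛŋubɔ] and [nɛŋub]: an analysis with underlying /b/ and a rule producing [v] before the CAUS suffix would wrongly predict alternation here too.
Therefore /v/ is basic and [b] is derived by word-final hardening (voiced fricatives become stops word-finally).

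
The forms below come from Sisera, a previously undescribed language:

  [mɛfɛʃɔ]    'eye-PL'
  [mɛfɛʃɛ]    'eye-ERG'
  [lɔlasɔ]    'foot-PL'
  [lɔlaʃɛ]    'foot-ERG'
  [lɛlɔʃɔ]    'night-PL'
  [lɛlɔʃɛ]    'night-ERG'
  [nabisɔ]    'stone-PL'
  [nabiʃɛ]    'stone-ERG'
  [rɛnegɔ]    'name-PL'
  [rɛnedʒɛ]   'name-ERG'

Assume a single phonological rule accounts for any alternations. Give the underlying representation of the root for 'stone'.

In [nabisɔ] and [nabiʃɛ] the final segment of 'stone' alternates: [s] ~ [ʃ].
Compare 'night', with invariant [ʃ] in [lɛlɔʃɔ] and [lɛlɔʃɛ]: an analysis with underlying /ʃ/ and a rule producing [s] before the PL suffix would wrongly predict alternation here too.
So /s/ is underlying, and a rule of palatalization before a front vowel — /g/ and /s/ become palato-alveolar [dʒ] and [ʃ] before a front vowel — gives [ʃ].
The underlying form of 'stone' is therefore /nabis/.

/nabis/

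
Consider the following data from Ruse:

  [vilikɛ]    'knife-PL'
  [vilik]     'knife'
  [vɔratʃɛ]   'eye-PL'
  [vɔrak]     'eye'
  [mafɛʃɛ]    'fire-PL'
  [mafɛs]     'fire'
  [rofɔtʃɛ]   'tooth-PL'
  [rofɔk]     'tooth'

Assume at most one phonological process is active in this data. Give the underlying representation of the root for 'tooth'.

/rofɔtʃ/

The stem for 'tooth' ends in [tʃ] in [rofɔtʃɛ] but [k] in [rofɔk].
If /k/ were underlying and a rule turned it into [tʃ] before the PL suffix, 'knife' would also alternate; but it has [k] in both [vilikɛ] and [vilik].
Therefore /tʃ/ is basic and [k] is derived by depalatalization (palato-alveolar /tʃ/ and /ʃ/ become [k] and [s] when no front vowel follows).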